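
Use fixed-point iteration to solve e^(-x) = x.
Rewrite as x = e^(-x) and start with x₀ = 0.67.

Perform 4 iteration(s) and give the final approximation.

Equation: e^(-x) = x
Fixed-point form: x = e^(-x)
x₀ = 0.67

x_1 = g(0.670000) = 0.511709
x_2 = g(0.511709) = 0.599470
x_3 = g(0.599470) = 0.549102
x_4 = g(0.549102) = 0.577468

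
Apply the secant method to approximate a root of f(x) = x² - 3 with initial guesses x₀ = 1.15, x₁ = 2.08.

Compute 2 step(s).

f(x) = x² - 3
x₀ = 1.15, x₁ = 2.08

Secant formula: x_{n+1} = x_n - f(x_n)(x_n - x_{n-1})/(f(x_n) - f(x_{n-1}))

Iteration 1:
  f(1.150000) = -1.677500
  f(2.080000) = 1.326400
  x_2 = 2.080000 - 1.326400×(2.080000 - 1.150000)/(1.326400 - (-1.677500))
       = 1.669350
Iteration 2:
  f(2.080000) = 1.326400
  f(1.669350) = -0.213271
  x_3 = 1.669350 - (-0.213271)×(1.669350 - 2.080000)/(-0.213271 - 1.326400)
       = 1.726232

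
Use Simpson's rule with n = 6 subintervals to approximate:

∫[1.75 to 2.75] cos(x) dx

f(x) = cos(x)
a = 1.75, b = 2.75, n = 6
h = (b - a)/n = 0.166667

Simpson's rule: (h/3)[f(x₀) + 4f(x₁) + 2f(x₂) + ... + f(xₙ)]

x_0 = 1.7500, f(x_0) = -0.178246, coefficient = 1
x_1 = 1.9167, f(x_1) = -0.339016, coefficient = 4
x_2 = 2.0833, f(x_2) = -0.490390, coefficient = 2
x_3 = 2.2500, f(x_3) = -0.628174, coefficient = 4
x_4 = 2.4167, f(x_4) = -0.748549, coefficient = 2
x_5 = 2.5833, f(x_5) = -0.848178, coefficient = 4
x_6 = 2.7500, f(x_6) = -0.924302, coefficient = 1

I ≈ (0.166667/3) × -10.841896 = -0.602328
Exact value: -0.602325
Error: 0.000003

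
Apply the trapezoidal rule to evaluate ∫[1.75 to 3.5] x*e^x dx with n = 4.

f(x) = x*e^x
a = 1.75, b = 3.5, n = 4
h = (b - a)/n = 0.437500

Trapezoidal rule: (h/2)[f(x₀) + 2f(x₁) + 2f(x₂) + ... + f(xₙ)]

x_0 = 1.7500, f(x_0) = 10.070555, coefficient = 1
x_1 = 2.1875, f(x_1) = 19.496975, coefficient = 2
x_2 = 2.6250, f(x_2) = 36.237007, coefficient = 2
x_3 = 3.0625, f(x_3) = 65.479137, coefficient = 2
x_4 = 3.5000, f(x_4) = 115.904082, coefficient = 1

I ≈ (0.437500/2) × 368.400876 = 80.587692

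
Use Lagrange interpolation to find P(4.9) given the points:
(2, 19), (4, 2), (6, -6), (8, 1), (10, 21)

Lagrange interpolation formula:
P(x) = Σ yᵢ × Lᵢ(x)
where Lᵢ(x) = Π_{j≠i} (x - xⱼ)/(xᵢ - xⱼ)

L_0(4.9) = (4.9 - 4)/(2 - 4) × (4.9 - 6)/(2 - 6) × (4.9 - 8)/(2 - 8) × (4.9 - 10)/(2 - 10) = -0.040760
L_1(4.9) = (4.9 - 2)/(4 - 2) × (4.9 - 6)/(4 - 6) × (4.9 - 8)/(4 - 8) × (4.9 - 10)/(4 - 10) = 0.525353
L_2(4.9) = (4.9 - 2)/(6 - 2) × (4.9 - 4)/(6 - 4) × (4.9 - 8)/(6 - 8) × (4.9 - 10)/(6 - 10) = 0.644752
L_3(4.9) = (4.9 - 2)/(8 - 2) × (4.9 - 4)/(8 - 4) × (4.9 - 6)/(8 - 6) × (4.9 - 10)/(8 - 10) = -0.152522
L_4(4.9) = (4.9 - 2)/(10 - 2) × (4.9 - 4)/(10 - 4) × (4.9 - 6)/(10 - 6) × (4.9 - 8)/(10 - 8) = 0.023177

P(4.9) = 19×L_0(4.9) + 2×L_1(4.9) + (-6)×L_2(4.9) + 1×L_3(4.9) + 21×L_4(4.9)
P(4.9) = -3.258044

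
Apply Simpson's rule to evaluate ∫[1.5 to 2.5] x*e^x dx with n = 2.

f(x) = x*e^x
a = 1.5, b = 2.5, n = 2
h = (b - a)/n = 0.500000

Simpson's rule: (h/3)[f(x₀) + 4f(x₁) + 2f(x₂) + ... + f(xₙ)]

x_0 = 1.5000, f(x_0) = 6.722534, coefficient = 1
x_1 = 2.0000, f(x_1) = 14.778112, coefficient = 4
x_2 = 2.5000, f(x_2) = 30.456235, coefficient = 1

I ≈ (0.500000/3) × 96.291217 = 16.048536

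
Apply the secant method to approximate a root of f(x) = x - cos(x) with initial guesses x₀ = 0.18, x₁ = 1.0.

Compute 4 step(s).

f(x) = x - cos(x)
x₀ = 0.18, x₁ = 1.0

Secant formula: x_{n+1} = x_n - f(x_n)(x_n - x_{n-1})/(f(x_n) - f(x_{n-1}))

Iteration 1:
  f(0.180000) = -0.803844
  f(1.000000) = 0.459698
  x_2 = 1.000000 - 0.459698×(1.000000 - 0.180000)/(0.459698 - (-0.803844))
       = 0.701670
Iteration 2:
  f(1.000000) = 0.459698
  f(0.701670) = -0.062095
  x_3 = 0.701670 - (-0.062095)×(0.701670 - 1.000000)/(-0.062095 - 0.459698)
       = 0.737172
Iteration 3:
  f(0.701670) = -0.062095
  f(0.737172) = -0.003200
  x_4 = 0.737172 - (-0.003200)×(0.737172 - 0.701670)/(-0.003200 - (-0.062095))
       = 0.739101
Iteration 4:
  f(0.737172) = -0.003200
  f(0.739101) = 0.000027
  x_5 = 0.739101 - 0.000027×(0.739101 - 0.737172)/(0.000027 - (-0.003200))
       = 0.739085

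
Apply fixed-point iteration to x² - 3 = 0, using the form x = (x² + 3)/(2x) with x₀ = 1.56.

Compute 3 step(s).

Equation: x² - 3 = 0
Fixed-point form: x = (x² + 3)/(2x)
x₀ = 1.56

x_1 = g(1.560000) = 1.741538
x_2 = g(1.741538) = 1.732077
x_3 = g(1.732077) = 1.732051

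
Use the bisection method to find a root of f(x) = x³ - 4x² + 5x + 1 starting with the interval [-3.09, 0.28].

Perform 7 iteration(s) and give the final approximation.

f(x) = x³ - 4x² + 5x + 1
Initial interval: [-3.09, 0.28]

Iteration 1:
  c_1 = (-3.090000 + 0.280000)/2 = -1.405000
  f(c_1) = f(-1.405000) = -16.694605
  f(a) × f(c) ≥ 0, new interval: [-1.405000, 0.280000]
Iteration 2:
  c_2 = (-1.405000 + 0.280000)/2 = -0.562500
  f(c_2) = f(-0.562500) = -3.256104
  f(a) × f(c) ≥ 0, new interval: [-0.562500, 0.280000]
Iteration 3:
  c_3 = (-0.562500 + 0.280000)/2 = -0.141250
  f(c_3) = f(-0.141250) = 0.211126
  f(a) × f(c) < 0, new interval: [-0.562500, -0.141250]
Iteration 4:
  c_4 = (-0.562500 + (-0.141250))/2 = -0.351875
  f(c_4) = f(-0.351875) = -1.298207
  f(a) × f(c) ≥ 0, new interval: [-0.351875, -0.141250]
Iteration 5:
  c_5 = (-0.351875 + (-0.141250))/2 = -0.246562
  f(c_5) = f(-0.246562) = -0.490974
  f(a) × f(c) ≥ 0, new interval: [-0.246562, -0.141250]
Iteration 6:
  c_6 = (-0.246562 + (-0.141250))/2 = -0.193906
  f(c_6) = f(-0.193906) = -0.127221
  f(a) × f(c) ≥ 0, new interval: [-0.193906, -0.141250]
Iteration 7:
  c_7 = (-0.193906 + (-0.141250))/2 = -0.167578
  f(c_7) = f(-0.167578) = 0.045074
  f(a) × f(c) < 0, new interval: [-0.193906, -0.167578]

After 7 iteration(s), the approximation is c_7 = -0.167578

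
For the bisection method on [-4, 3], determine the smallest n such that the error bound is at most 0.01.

We need (b-a)/2^n ≤ 0.01
(3 - (-4))/2^n ≤ 0.01
7/2^n ≤ 0.01
2^n ≥ 700
n ≥ log₂(700) = 9.45
n ≥ 10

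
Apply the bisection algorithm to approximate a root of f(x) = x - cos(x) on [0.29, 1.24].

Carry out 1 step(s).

f(x) = x - cos(x)
Initial interval: [0.29, 1.24]

Iteration 1:
  c_1 = (0.290000 + 1.240000)/2 = 0.765000
  f(c_1) = f(0.765000) = 0.043618
  f(a) × f(c) < 0, new interval: [0.290000, 0.765000]

After 1 iteration(s), the approximation is c_1 = 0.765000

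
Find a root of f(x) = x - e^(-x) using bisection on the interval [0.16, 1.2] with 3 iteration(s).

f(x) = x - e^(-x)
Initial interval: [0.16, 1.2]

Iteration 1:
  c_1 = (0.160000 + 1.200000)/2 = 0.680000
  f(c_1) = f(0.680000) = 0.173383
  f(a) × f(c) < 0, new interval: [0.160000, 0.680000]
Iteration 2:
  c_2 = (0.160000 + 0.680000)/2 = 0.420000
  f(c_2) = f(0.420000) = -0.237047
  f(a) × f(c) ≥ 0, new interval: [0.420000, 0.680000]
Iteration 3:
  c_3 = (0.420000 + 0.680000)/2 = 0.550000
  f(c_3) = f(0.550000) = -0.026950
  f(a) × f(c) ≥ 0, new interval: [0.550000, 0.680000]

After 3 iteration(s), the approximation is c_3 = 0.550000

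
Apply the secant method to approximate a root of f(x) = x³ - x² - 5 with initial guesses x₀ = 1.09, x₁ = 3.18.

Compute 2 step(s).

f(x) = x³ - x² - 5
x₀ = 1.09, x₁ = 3.18

Secant formula: x_{n+1} = x_n - f(x_n)(x_n - x_{n-1})/(f(x_n) - f(x_{n-1}))

Iteration 1:
  f(1.090000) = -4.893071
  f(3.180000) = 17.045032
  x_2 = 3.180000 - 17.045032×(3.180000 - 1.090000)/(17.045032 - (-4.893071))
       = 1.556153
Iteration 2:
  f(3.180000) = 17.045032
  f(1.556153) = -3.653212
  x_3 = 1.556153 - (-3.653212)×(1.556153 - 3.180000)/(-3.653212 - 17.045032)
       = 1.842760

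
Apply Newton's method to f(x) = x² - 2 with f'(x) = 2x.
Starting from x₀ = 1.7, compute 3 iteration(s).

f(x) = x² - 2
f'(x) = 2x
x₀ = 1.7

Newton-Raphson formula: x_{n+1} = x_n - f(x_n)/f'(x_n)

Iteration 1:
  f(1.700000) = 0.890000
  f'(1.700000) = 3.400000
  x_1 = 1.700000 - 0.890000/3.400000 = 1.438235
Iteration 2:
  f(1.438235) = 0.068521
  f'(1.438235) = 2.876471
  x_2 = 1.438235 - 0.068521/2.876471 = 1.414414
Iteration 3:
  f(1.414414) = 0.000567
  f'(1.414414) = 2.828828
  x_3 = 1.414414 - 0.000567/2.828828 = 1.414214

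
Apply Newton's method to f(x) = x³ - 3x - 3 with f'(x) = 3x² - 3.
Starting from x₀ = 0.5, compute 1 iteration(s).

f(x) = x³ - 3x - 3
f'(x) = 3x² - 3
x₀ = 0.5

Newton-Raphson formula: x_{n+1} = x_n - f(x_n)/f'(x_n)

Iteration 1:
  f(0.500000) = -4.375000
  f'(0.500000) = -2.250000
  x_1 = 0.500000 - (-4.375000)/(-2.250000) = -1.444444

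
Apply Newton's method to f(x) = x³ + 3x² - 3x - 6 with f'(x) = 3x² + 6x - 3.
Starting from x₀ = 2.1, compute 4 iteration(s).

f(x) = x³ + 3x² - 3x - 6
f'(x) = 3x² + 6x - 3
x₀ = 2.1

Newton-Raphson formula: x_{n+1} = x_n - f(x_n)/f'(x_n)

Iteration 1:
  f(2.100000) = 10.191000
  f'(2.100000) = 22.830000
  x_1 = 2.100000 - 10.191000/22.830000 = 1.653614
Iteration 2:
  f(1.653614) = 1.764178
  f'(1.653614) = 15.124996
  x_2 = 1.653614 - 1.764178/15.124996 = 1.536974
Iteration 3:
  f(1.536974) = 0.106719
  f'(1.536974) = 13.308708
  x_3 = 1.536974 - 0.106719/13.308708 = 1.528955
Iteration 4:
  f(1.528955) = 0.000489
  f'(1.528955) = 13.186841
  x_4 = 1.528955 - 0.000489/13.186841 = 1.528918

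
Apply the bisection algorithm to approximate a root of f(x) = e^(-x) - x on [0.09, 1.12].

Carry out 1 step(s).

f(x) = e^(-x) - x
Initial interval: [0.09, 1.12]

Iteration 1:
  c_1 = (0.090000 + 1.120000)/2 = 0.605000
  f(c_1) = f(0.605000) = -0.058926
  f(a) × f(c) < 0, new interval: [0.090000, 0.605000]

After 1 iteration(s), the approximation is c_1 = 0.605000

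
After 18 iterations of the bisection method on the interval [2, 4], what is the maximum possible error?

Bisection error bound: |error| ≤ (b-a)/2^n
|error| ≤ (4 - 2)/2^18 = 2/2^18
|error| ≤ 0.0000076294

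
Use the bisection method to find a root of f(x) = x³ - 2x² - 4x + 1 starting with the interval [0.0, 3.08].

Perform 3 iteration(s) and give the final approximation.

f(x) = x³ - 2x² - 4x + 1
Initial interval: [0.0, 3.08]

Iteration 1:
  c_1 = (0.000000 + 3.080000)/2 = 1.540000
  f(c_1) = f(1.540000) = -6.250936
  f(a) × f(c) < 0, new interval: [0.000000, 1.540000]
Iteration 2:
  c_2 = (0.000000 + 1.540000)/2 = 0.770000
  f(c_2) = f(0.770000) = -2.809267
  f(a) × f(c) < 0, new interval: [0.000000, 0.770000]
Iteration 3:
  c_3 = (0.000000 + 0.770000)/2 = 0.385000
  f(c_3) = f(0.385000) = -0.779383
  f(a) × f(c) < 0, new interval: [0.000000, 0.385000]

After 3 iteration(s), the approximation is c_3 = 0.385000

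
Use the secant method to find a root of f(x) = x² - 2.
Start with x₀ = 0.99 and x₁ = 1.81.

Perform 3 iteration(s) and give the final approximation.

f(x) = x² - 2
x₀ = 0.99, x₁ = 1.81

Secant formula: x_{n+1} = x_n - f(x_n)(x_n - x_{n-1})/(f(x_n) - f(x_{n-1}))

Iteration 1:
  f(0.990000) = -1.019900
  f(1.810000) = 1.276100
  x_2 = 1.810000 - 1.276100×(1.810000 - 0.990000)/(1.276100 - (-1.019900))
       = 1.354250
Iteration 2:
  f(1.810000) = 1.276100
  f(1.354250) = -0.166007
  x_3 = 1.354250 - (-0.166007)×(1.354250 - 1.810000)/(-0.166007 - 1.276100)
       = 1.406713
Iteration 3:
  f(1.354250) = -0.166007
  f(1.406713) = -0.021158
  x_4 = 1.406713 - (-0.021158)×(1.406713 - 1.354250)/(-0.021158 - (-0.166007))
       = 1.414376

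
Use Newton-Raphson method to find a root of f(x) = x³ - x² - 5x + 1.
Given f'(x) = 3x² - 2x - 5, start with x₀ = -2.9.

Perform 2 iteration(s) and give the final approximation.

f(x) = x³ - x² - 5x + 1
f'(x) = 3x² - 2x - 5
x₀ = -2.9

Newton-Raphson formula: x_{n+1} = x_n - f(x_n)/f'(x_n)

Iteration 1:
  f(-2.900000) = -17.299000
  f'(-2.900000) = 26.030000
  x_1 = -2.900000 - (-17.299000)/26.030000 = -2.235421
Iteration 2:
  f(-2.235421) = -3.990635
  f'(-2.235421) = 14.462158
  x_2 = -2.235421 - (-3.990635)/14.462158 = -1.959484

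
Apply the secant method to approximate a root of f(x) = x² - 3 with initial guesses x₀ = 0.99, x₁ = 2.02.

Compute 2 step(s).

f(x) = x² - 3
x₀ = 0.99, x₁ = 2.02

Secant formula: x_{n+1} = x_n - f(x_n)(x_n - x_{n-1})/(f(x_n) - f(x_{n-1}))

Iteration 1:
  f(0.990000) = -2.019900
  f(2.020000) = 1.080400
  x_2 = 2.020000 - 1.080400×(2.020000 - 0.990000)/(1.080400 - (-2.019900))
       = 1.661063
Iteration 2:
  f(2.020000) = 1.080400
  f(1.661063) = -0.240869
  x_3 = 1.661063 - (-0.240869)×(1.661063 - 2.020000)/(-0.240869 - 1.080400)
       = 1.726498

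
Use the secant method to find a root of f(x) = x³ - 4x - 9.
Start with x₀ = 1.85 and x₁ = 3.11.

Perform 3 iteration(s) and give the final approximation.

f(x) = x³ - 4x - 9
x₀ = 1.85, x₁ = 3.11

Secant formula: x_{n+1} = x_n - f(x_n)(x_n - x_{n-1})/(f(x_n) - f(x_{n-1}))

Iteration 1:
  f(1.850000) = -10.068375
  f(3.110000) = 8.640231
  x_2 = 3.110000 - 8.640231×(3.110000 - 1.850000)/(8.640231 - (-10.068375))
       = 2.528092
Iteration 2:
  f(3.110000) = 8.640231
  f(2.528092) = -2.954705
  x_3 = 2.528092 - (-2.954705)×(2.528092 - 3.110000)/(-2.954705 - 8.640231)
       = 2.676378
Iteration 3:
  f(2.528092) = -2.954705
  f(2.676378) = -0.534621
  x_4 = 2.676378 - (-0.534621)×(2.676378 - 2.528092)/(-0.534621 - (-2.954705))
       = 2.709136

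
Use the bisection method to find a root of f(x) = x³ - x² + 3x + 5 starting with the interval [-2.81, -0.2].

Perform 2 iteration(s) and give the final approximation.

f(x) = x³ - x² + 3x + 5
Initial interval: [-2.81, -0.2]

Iteration 1:
  c_1 = (-2.810000 + (-0.200000))/2 = -1.505000
  f(c_1) = f(-1.505000) = -5.188888
  f(a) × f(c) ≥ 0, new interval: [-1.505000, -0.200000]
Iteration 2:
  c_2 = (-1.505000 + (-0.200000))/2 = -0.852500
  f(c_2) = f(-0.852500) = 1.096184
  f(a) × f(c) < 0, new interval: [-1.505000, -0.852500]

After 2 iteration(s), the approximation is c_2 = -0.852500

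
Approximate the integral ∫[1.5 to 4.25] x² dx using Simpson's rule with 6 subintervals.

f(x) = x²
a = 1.5, b = 4.25, n = 6
h = (b - a)/n = 0.458333

Simpson's rule: (h/3)[f(x₀) + 4f(x₁) + 2f(x₂) + ... + f(xₙ)]

x_0 = 1.5000, f(x_0) = 2.250000, coefficient = 1
x_1 = 1.9583, f(x_1) = 3.835069, coefficient = 4
x_2 = 2.4167, f(x_2) = 5.840278, coefficient = 2
x_3 = 2.8750, f(x_3) = 8.265625, coefficient = 4
x_4 = 3.3333, f(x_4) = 11.111111, coefficient = 2
x_5 = 3.7917, f(x_5) = 14.376736, coefficient = 4
x_6 = 4.2500, f(x_6) = 18.062500, coefficient = 1

I ≈ (0.458333/3) × 160.125000 = 24.463542
Exact value: 24.463542
Error: 0.000000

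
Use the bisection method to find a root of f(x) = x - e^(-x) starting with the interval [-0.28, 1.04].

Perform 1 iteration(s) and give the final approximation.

f(x) = x - e^(-x)
Initial interval: [-0.28, 1.04]

Iteration 1:
  c_1 = (-0.280000 + 1.040000)/2 = 0.380000
  f(c_1) = f(0.380000) = -0.303861
  f(a) × f(c) ≥ 0, new interval: [0.380000, 1.040000]

After 1 iteration(s), the approximation is c_1 = 0.380000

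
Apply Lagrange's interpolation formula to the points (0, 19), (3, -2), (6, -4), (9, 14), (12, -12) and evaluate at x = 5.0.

Lagrange interpolation formula:
P(x) = Σ yᵢ × Lᵢ(x)
where Lᵢ(x) = Π_{j≠i} (x - xⱼ)/(xᵢ - xⱼ)

L_0(5.0) = (5.0 - 3)/(0 - 3) × (5.0 - 6)/(0 - 6) × (5.0 - 9)/(0 - 9) × (5.0 - 12)/(0 - 12) = -0.028807
L_1(5.0) = (5.0 - 0)/(3 - 0) × (5.0 - 6)/(3 - 6) × (5.0 - 9)/(3 - 9) × (5.0 - 12)/(3 - 12) = 0.288066
L_2(5.0) = (5.0 - 0)/(6 - 0) × (5.0 - 3)/(6 - 3) × (5.0 - 9)/(6 - 9) × (5.0 - 12)/(6 - 12) = 0.864198
L_3(5.0) = (5.0 - 0)/(9 - 0) × (5.0 - 3)/(9 - 3) × (5.0 - 6)/(9 - 6) × (5.0 - 12)/(9 - 12) = -0.144033
L_4(5.0) = (5.0 - 0)/(12 - 0) × (5.0 - 3)/(12 - 3) × (5.0 - 6)/(12 - 6) × (5.0 - 9)/(12 - 9) = 0.020576

P(5.0) = 19×L_0(5.0) + (-2)×L_1(5.0) + (-4)×L_2(5.0) + 14×L_3(5.0) + (-12)×L_4(5.0)
P(5.0) = -6.843621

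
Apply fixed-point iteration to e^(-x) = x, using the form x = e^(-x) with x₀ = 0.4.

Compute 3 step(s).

Equation: e^(-x) = x
Fixed-point form: x = e^(-x)
x₀ = 0.4

x_1 = g(0.400000) = 0.670320
x_2 = g(0.670320) = 0.511545
x_3 = g(0.511545) = 0.599569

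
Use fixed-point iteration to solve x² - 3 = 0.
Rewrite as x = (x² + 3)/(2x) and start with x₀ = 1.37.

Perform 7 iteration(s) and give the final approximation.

Equation: x² - 3 = 0
Fixed-point form: x = (x² + 3)/(2x)
x₀ = 1.37

x_1 = g(1.370000) = 1.779891
x_2 = g(1.779891) = 1.732694
x_3 = g(1.732694) = 1.732051
x_4 = g(1.732051) = 1.732051
x_5 = g(1.732051) = 1.732051
x_6 = g(1.732051) = 1.732051
x_7 = g(1.732051) = 1.732051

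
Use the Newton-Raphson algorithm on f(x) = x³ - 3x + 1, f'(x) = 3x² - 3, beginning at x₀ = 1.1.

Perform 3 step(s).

f(x) = x³ - 3x + 1
f'(x) = 3x² - 3
x₀ = 1.1

Newton-Raphson formula: x_{n+1} = x_n - f(x_n)/f'(x_n)

Iteration 1:
  f(1.100000) = -0.969000
  f'(1.100000) = 0.630000
  x_1 = 1.100000 - (-0.969000)/0.630000 = 2.638095
Iteration 2:
  f(2.638095) = 11.445661
  f'(2.638095) = 17.878639
  x_2 = 2.638095 - 11.445661/17.878639 = 1.997909
Iteration 3:
  f(1.997909) = 2.981206
  f'(1.997909) = 8.974920
  x_3 = 1.997909 - 2.981206/8.974920 = 1.665738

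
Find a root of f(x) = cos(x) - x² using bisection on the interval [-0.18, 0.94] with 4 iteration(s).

f(x) = cos(x) - x²
Initial interval: [-0.18, 0.94]

Iteration 1:
  c_1 = (-0.180000 + 0.940000)/2 = 0.380000
  f(c_1) = f(0.380000) = 0.784265
  f(a) × f(c) ≥ 0, new interval: [0.380000, 0.940000]
Iteration 2:
  c_2 = (0.380000 + 0.940000)/2 = 0.660000
  f(c_2) = f(0.660000) = 0.354392
  f(a) × f(c) ≥ 0, new interval: [0.660000, 0.940000]
Iteration 3:
  c_3 = (0.660000 + 0.940000)/2 = 0.800000
  f(c_3) = f(0.800000) = 0.056707
  f(a) × f(c) ≥ 0, new interval: [0.800000, 0.940000]
Iteration 4:
  c_4 = (0.800000 + 0.940000)/2 = 0.870000
  f(c_4) = f(0.870000) = -0.112073
  f(a) × f(c) < 0, new interval: [0.800000, 0.870000]

After 4 iteration(s), the approximation is c_4 = 0.870000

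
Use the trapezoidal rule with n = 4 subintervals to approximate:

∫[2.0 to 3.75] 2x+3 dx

f(x) = 2x+3
a = 2.0, b = 3.75, n = 4
h = (b - a)/n = 0.437500

Trapezoidal rule: (h/2)[f(x₀) + 2f(x₁) + 2f(x₂) + ... + f(xₙ)]

x_0 = 2.0000, f(x_0) = 7.000000, coefficient = 1
x_1 = 2.4375, f(x_1) = 7.875000, coefficient = 2
x_2 = 2.8750, f(x_2) = 8.750000, coefficient = 2
x_3 = 3.3125, f(x_3) = 9.625000, coefficient = 2
x_4 = 3.7500, f(x_4) = 10.500000, coefficient = 1

I ≈ (0.437500/2) × 70.000000 = 15.312500
Exact value: 15.312500
Error: 0.000000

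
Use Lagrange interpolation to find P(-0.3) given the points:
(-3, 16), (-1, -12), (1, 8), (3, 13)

Lagrange interpolation formula:
P(x) = Σ yᵢ × Lᵢ(x)
where Lᵢ(x) = Π_{j≠i} (x - xⱼ)/(xᵢ - xⱼ)

L_0(-0.3) = (-0.3 - (-1))/(-3 - (-1)) × (-0.3 - 1)/(-3 - 1) × (-0.3 - 3)/(-3 - 3) = -0.062562
L_1(-0.3) = (-0.3 - (-3))/(-1 - (-3)) × (-0.3 - 1)/(-1 - 1) × (-0.3 - 3)/(-1 - 3) = 0.723938
L_2(-0.3) = (-0.3 - (-3))/(1 - (-3)) × (-0.3 - (-1))/(1 - (-1)) × (-0.3 - 3)/(1 - 3) = 0.389812
L_3(-0.3) = (-0.3 - (-3))/(3 - (-3)) × (-0.3 - (-1))/(3 - (-1)) × (-0.3 - 1)/(3 - 1) = -0.051188

P(-0.3) = 16×L_0(-0.3) + (-12)×L_1(-0.3) + 8×L_2(-0.3) + 13×L_3(-0.3)
P(-0.3) = -7.235188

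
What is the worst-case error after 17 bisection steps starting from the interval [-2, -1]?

Bisection error bound: |error| ≤ (b-a)/2^n
|error| ≤ (-1 - (-2))/2^17 = 1/2^17
|error| ≤ 0.0000076294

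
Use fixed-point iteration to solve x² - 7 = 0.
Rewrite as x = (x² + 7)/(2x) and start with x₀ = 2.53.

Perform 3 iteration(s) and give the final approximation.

Equation: x² - 7 = 0
Fixed-point form: x = (x² + 7)/(2x)
x₀ = 2.53

x_1 = g(2.530000) = 2.648399
x_2 = g(2.648399) = 2.645753
x_3 = g(2.645753) = 2.645751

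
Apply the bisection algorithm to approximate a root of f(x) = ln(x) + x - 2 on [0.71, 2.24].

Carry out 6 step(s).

f(x) = ln(x) + x - 2
Initial interval: [0.71, 2.24]

Iteration 1:
  c_1 = (0.710000 + 2.240000)/2 = 1.475000
  f(c_1) = f(1.475000) = -0.136342
  f(a) × f(c) ≥ 0, new interval: [1.475000, 2.240000]
Iteration 2:
  c_2 = (1.475000 + 2.240000)/2 = 1.857500
  f(c_2) = f(1.857500) = 0.476731
  f(a) × f(c) < 0, new interval: [1.475000, 1.857500]
Iteration 3:
  c_3 = (1.475000 + 1.857500)/2 = 1.666250
  f(c_3) = f(1.666250) = 0.176826
  f(a) × f(c) < 0, new interval: [1.475000, 1.666250]
Iteration 4:
  c_4 = (1.475000 + 1.666250)/2 = 1.570625
  f(c_4) = f(1.570625) = 0.022099
  f(a) × f(c) < 0, new interval: [1.475000, 1.570625]
Iteration 5:
  c_5 = (1.475000 + 1.570625)/2 = 1.522813
  f(c_5) = f(1.522813) = -0.056629
  f(a) × f(c) ≥ 0, new interval: [1.522813, 1.570625]
Iteration 6:
  c_6 = (1.522813 + 1.570625)/2 = 1.546719
  f(c_6) = f(1.546719) = -0.017145
  f(a) × f(c) ≥ 0, new interval: [1.546719, 1.570625]

After 6 iteration(s), the approximation is c_6 = 1.546719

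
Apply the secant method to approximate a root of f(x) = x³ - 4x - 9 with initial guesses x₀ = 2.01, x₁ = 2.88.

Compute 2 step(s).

f(x) = x³ - 4x - 9
x₀ = 2.01, x₁ = 2.88

Secant formula: x_{n+1} = x_n - f(x_n)(x_n - x_{n-1})/(f(x_n) - f(x_{n-1}))

Iteration 1:
  f(2.010000) = -8.919399
  f(2.880000) = 3.367872
  x_2 = 2.880000 - 3.367872×(2.880000 - 2.010000)/(3.367872 - (-8.919399))
       = 2.641538
Iteration 2:
  f(2.880000) = 3.367872
  f(2.641538) = -1.134233
  x_3 = 2.641538 - (-1.134233)×(2.641538 - 2.880000)/(-1.134233 - 3.367872)
       = 2.701615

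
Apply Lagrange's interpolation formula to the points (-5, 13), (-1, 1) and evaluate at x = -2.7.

Lagrange interpolation formula:
P(x) = Σ yᵢ × Lᵢ(x)
where Lᵢ(x) = Π_{j≠i} (x - xⱼ)/(xᵢ - xⱼ)

L_0(-2.7) = (-2.7 - (-1))/(-5 - (-1)) = 0.425000
L_1(-2.7) = (-2.7 - (-5))/(-1 - (-5)) = 0.575000

P(-2.7) = 13×L_0(-2.7) + 1×L_1(-2.7)
P(-2.7) = 6.100000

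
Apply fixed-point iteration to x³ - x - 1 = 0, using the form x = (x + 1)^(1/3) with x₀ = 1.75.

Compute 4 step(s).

Equation: x³ - x - 1 = 0
Fixed-point form: x = (x + 1)^(1/3)
x₀ = 1.75

x_1 = g(1.750000) = 1.401020
x_2 = g(1.401020) = 1.339055
x_3 = g(1.339055) = 1.327436
x_4 = g(1.327436) = 1.325234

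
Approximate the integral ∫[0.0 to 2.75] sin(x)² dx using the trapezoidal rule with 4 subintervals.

f(x) = sin(x)²
a = 0.0, b = 2.75, n = 4
h = (b - a)/n = 0.687500

Trapezoidal rule: (h/2)[f(x₀) + 2f(x₁) + 2f(x₂) + ... + f(xₙ)]

x_0 = 0.0000, f(x_0) = 0.000000, coefficient = 1
x_1 = 0.6875, f(x_1) = 0.402726, coefficient = 2
x_2 = 1.3750, f(x_2) = 0.962151, coefficient = 2
x_3 = 2.0625, f(x_3) = 0.777095, coefficient = 2
x_4 = 2.7500, f(x_4) = 0.145665, coefficient = 1

I ≈ (0.687500/2) × 4.429609 = 1.522678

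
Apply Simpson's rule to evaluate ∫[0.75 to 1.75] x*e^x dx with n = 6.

f(x) = x*e^x
a = 0.75, b = 1.75, n = 6
h = (b - a)/n = 0.166667

Simpson's rule: (h/3)[f(x₀) + 4f(x₁) + 2f(x₂) + ... + f(xₙ)]

x_0 = 0.7500, f(x_0) = 1.587750, coefficient = 1
x_1 = 0.9167, f(x_1) = 2.292528, coefficient = 4
x_2 = 1.0833, f(x_2) = 3.200721, coefficient = 2
x_3 = 1.2500, f(x_3) = 4.362929, coefficient = 4
x_4 = 1.4167, f(x_4) = 5.841417, coefficient = 2
x_5 = 1.5833, f(x_5) = 7.712679, coefficient = 4
x_6 = 1.7500, f(x_6) = 10.070555, coefficient = 1

I ≈ (0.166667/3) × 87.215126 = 4.845285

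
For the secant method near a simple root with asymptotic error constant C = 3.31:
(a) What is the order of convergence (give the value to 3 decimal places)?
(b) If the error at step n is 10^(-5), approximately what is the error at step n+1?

(a) Secant method has superlinear convergence with order φ = (1+√5)/2 ≈ 1.618.
    This means |e_{n+1}| ≈ C|e_n|^1.618.

(b) With |e_n| = 10^(-5) and C = 3.31:
    |e_{n+1}| ≈ 3.31 × (10^(-5))^1.618 = 3.31 × 10^(-8.09)

(a) ≈ 1.618 (golden ratio); (b) |e_{n+1}| ≈ 2.689e-08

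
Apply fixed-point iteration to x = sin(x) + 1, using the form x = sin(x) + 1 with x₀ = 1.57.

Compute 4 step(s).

Equation: x = sin(x) + 1
Fixed-point form: x = sin(x) + 1
x₀ = 1.57

x_1 = g(1.570000) = 2.000000
x_2 = g(2.000000) = 1.909298
x_3 = g(1.909298) = 1.943253
x_4 = g(1.943253) = 1.931436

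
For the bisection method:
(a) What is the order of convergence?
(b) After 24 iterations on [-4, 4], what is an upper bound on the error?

(a) Bisection has linear (order 1) convergence; the error is halved each step.

(b) Error bound = (b-a)/2^n = (4 - (-4))/2^{24}
    = 8/2^{24}

(a) 1 (linear); (b) error ≤ 4.77e-07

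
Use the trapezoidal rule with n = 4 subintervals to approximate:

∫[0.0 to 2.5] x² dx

f(x) = x²
a = 0.0, b = 2.5, n = 4
h = (b - a)/n = 0.625000

Trapezoidal rule: (h/2)[f(x₀) + 2f(x₁) + 2f(x₂) + ... + f(xₙ)]

x_0 = 0.0000, f(x_0) = 0.000000, coefficient = 1
x_1 = 0.6250, f(x_1) = 0.390625, coefficient = 2
x_2 = 1.2500, f(x_2) = 1.562500, coefficient = 2
x_3 = 1.8750, f(x_3) = 3.515625, coefficient = 2
x_4 = 2.5000, f(x_4) = 6.250000, coefficient = 1

I ≈ (0.625000/2) × 17.187500 = 5.371094
Exact value: 5.208333
Error: 0.162760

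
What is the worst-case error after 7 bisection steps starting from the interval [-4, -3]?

Bisection error bound: |error| ≤ (b-a)/2^n
|error| ≤ (-3 - (-4))/2^7 = 1/2^7
|error| ≤ 0.0078125000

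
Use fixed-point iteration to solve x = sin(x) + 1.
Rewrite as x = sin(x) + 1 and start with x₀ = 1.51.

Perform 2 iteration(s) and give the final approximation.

Equation: x = sin(x) + 1
Fixed-point form: x = sin(x) + 1
x₀ = 1.51

x_1 = g(1.510000) = 1.998152
x_2 = g(1.998152) = 1.910065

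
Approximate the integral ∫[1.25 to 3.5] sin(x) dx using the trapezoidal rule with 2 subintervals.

f(x) = sin(x)
a = 1.25, b = 3.5, n = 2
h = (b - a)/n = 1.125000

Trapezoidal rule: (h/2)[f(x₀) + 2f(x₁) + 2f(x₂) + ... + f(xₙ)]

x_0 = 1.2500, f(x_0) = 0.948985, coefficient = 1
x_1 = 2.3750, f(x_1) = 0.693685, coefficient = 2
x_2 = 3.5000, f(x_2) = -0.350783, coefficient = 1

I ≈ (1.125000/2) × 1.985571 = 1.116884
Exact value: 1.251779
Error: 0.134895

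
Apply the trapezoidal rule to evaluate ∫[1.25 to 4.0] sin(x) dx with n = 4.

f(x) = sin(x)
a = 1.25, b = 4.0, n = 4
h = (b - a)/n = 0.687500

Trapezoidal rule: (h/2)[f(x₀) + 2f(x₁) + 2f(x₂) + ... + f(xₙ)]

x_0 = 1.2500, f(x_0) = 0.948985, coefficient = 1
x_1 = 1.9375, f(x_1) = 0.933514, coefficient = 2
x_2 = 2.6250, f(x_2) = 0.493920, coefficient = 2
x_3 = 3.3125, f(x_3) = -0.170077, coefficient = 2
x_4 = 4.0000, f(x_4) = -0.756802, coefficient = 1

I ≈ (0.687500/2) × 2.706898 = 0.930496
Exact value: 0.968966
Error: 0.038470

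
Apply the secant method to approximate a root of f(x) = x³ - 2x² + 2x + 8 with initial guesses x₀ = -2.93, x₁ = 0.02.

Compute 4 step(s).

f(x) = x³ - 2x² + 2x + 8
x₀ = -2.93, x₁ = 0.02

Secant formula: x_{n+1} = x_n - f(x_n)(x_n - x_{n-1})/(f(x_n) - f(x_{n-1}))

Iteration 1:
  f(-2.930000) = -40.183557
  f(0.020000) = 8.039208
  x_2 = 0.020000 - 8.039208×(0.020000 - (-2.930000))/(8.039208 - (-40.183557))
       = -0.471794
Iteration 2:
  f(0.020000) = 8.039208
  f(-0.471794) = 6.506217
  x_3 = -0.471794 - 6.506217×(-0.471794 - 0.020000)/(6.506217 - 8.039208)
       = -2.559032
Iteration 3:
  f(-0.471794) = 6.506217
  f(-2.559032) = -26.973548
  x_4 = -2.559032 - (-26.973548)×(-2.559032 - (-0.471794))/(-26.973548 - 6.506217)
       = -0.877413
Iteration 4:
  f(-2.559032) = -26.973548
  f(-0.877413) = 4.029989
  x_5 = -0.877413 - 4.029989×(-0.877413 - (-2.559032))/(4.029989 - (-26.973548))
       = -1.095998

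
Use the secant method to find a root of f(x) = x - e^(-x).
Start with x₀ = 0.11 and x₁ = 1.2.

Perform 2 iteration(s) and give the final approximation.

f(x) = x - e^(-x)
x₀ = 0.11, x₁ = 1.2

Secant formula: x_{n+1} = x_n - f(x_n)(x_n - x_{n-1})/(f(x_n) - f(x_{n-1}))

Iteration 1:
  f(0.110000) = -0.785834
  f(1.200000) = 0.898806
  x_2 = 1.200000 - 0.898806×(1.200000 - 0.110000)/(0.898806 - (-0.785834))
       = 0.618452
Iteration 2:
  f(1.200000) = 0.898806
  f(0.618452) = 0.079675
  x_3 = 0.618452 - 0.079675×(0.618452 - 1.200000)/(0.079675 - 0.898806)
       = 0.561887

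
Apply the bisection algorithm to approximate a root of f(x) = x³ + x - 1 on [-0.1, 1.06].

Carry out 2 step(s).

f(x) = x³ + x - 1
Initial interval: [-0.1, 1.06]

Iteration 1:
  c_1 = (-0.100000 + 1.060000)/2 = 0.480000
  f(c_1) = f(0.480000) = -0.409408
  f(a) × f(c) ≥ 0, new interval: [0.480000, 1.060000]
Iteration 2:
  c_2 = (0.480000 + 1.060000)/2 = 0.770000
  f(c_2) = f(0.770000) = 0.226533
  f(a) × f(c) < 0, new interval: [0.480000, 0.770000]

After 2 iteration(s), the approximation is c_2 = 0.770000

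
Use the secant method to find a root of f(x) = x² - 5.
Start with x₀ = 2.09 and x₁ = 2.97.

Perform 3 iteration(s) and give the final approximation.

f(x) = x² - 5
x₀ = 2.09, x₁ = 2.97

Secant formula: x_{n+1} = x_n - f(x_n)(x_n - x_{n-1})/(f(x_n) - f(x_{n-1}))

Iteration 1:
  f(2.090000) = -0.631900
  f(2.970000) = 3.820900
  x_2 = 2.970000 - 3.820900×(2.970000 - 2.090000)/(3.820900 - (-0.631900))
       = 2.214881
Iteration 2:
  f(2.970000) = 3.820900
  f(2.214881) = -0.094300
  x_3 = 2.214881 - (-0.094300)×(2.214881 - 2.970000)/(-0.094300 - 3.820900)
       = 2.233069
Iteration 3:
  f(2.214881) = -0.094300
  f(2.233069) = -0.013403
  x_4 = 2.233069 - (-0.013403)×(2.233069 - 2.214881)/(-0.013403 - (-0.094300))
       = 2.236082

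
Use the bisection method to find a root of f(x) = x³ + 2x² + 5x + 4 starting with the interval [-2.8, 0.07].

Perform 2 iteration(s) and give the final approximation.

f(x) = x³ + 2x² + 5x + 4
Initial interval: [-2.8, 0.07]

Iteration 1:
  c_1 = (-2.800000 + 0.070000)/2 = -1.365000
  f(c_1) = f(-1.365000) = -1.641852
  f(a) × f(c) ≥ 0, new interval: [-1.365000, 0.070000]
Iteration 2:
  c_2 = (-1.365000 + 0.070000)/2 = -0.647500
  f(c_2) = f(-0.647500) = 1.329544
  f(a) × f(c) < 0, new interval: [-1.365000, -0.647500]

After 2 iteration(s), the approximation is c_2 = -0.647500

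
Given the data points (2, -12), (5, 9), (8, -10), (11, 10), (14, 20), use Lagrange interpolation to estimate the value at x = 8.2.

Lagrange interpolation formula:
P(x) = Σ yᵢ × Lᵢ(x)
where Lᵢ(x) = Π_{j≠i} (x - xⱼ)/(xᵢ - xⱼ)

L_0(8.2) = (8.2 - 5)/(2 - 5) × (8.2 - 8)/(2 - 8) × (8.2 - 11)/(2 - 11) × (8.2 - 14)/(2 - 14) = 0.005347
L_1(8.2) = (8.2 - 2)/(5 - 2) × (8.2 - 8)/(5 - 8) × (8.2 - 11)/(5 - 11) × (8.2 - 14)/(5 - 14) = -0.041435
L_2(8.2) = (8.2 - 2)/(8 - 2) × (8.2 - 5)/(8 - 5) × (8.2 - 11)/(8 - 11) × (8.2 - 14)/(8 - 14) = 0.994449
L_3(8.2) = (8.2 - 2)/(11 - 2) × (8.2 - 5)/(11 - 5) × (8.2 - 8)/(11 - 8) × (8.2 - 14)/(11 - 14) = 0.047355
L_4(8.2) = (8.2 - 2)/(14 - 2) × (8.2 - 5)/(14 - 5) × (8.2 - 8)/(14 - 8) × (8.2 - 11)/(14 - 11) = -0.005715

P(8.2) = (-12)×L_0(8.2) + 9×L_1(8.2) + (-10)×L_2(8.2) + 10×L_3(8.2) + 20×L_4(8.2)
P(8.2) = -10.022328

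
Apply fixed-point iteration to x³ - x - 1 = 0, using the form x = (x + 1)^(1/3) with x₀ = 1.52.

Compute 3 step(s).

Equation: x³ - x - 1 = 0
Fixed-point form: x = (x + 1)^(1/3)
x₀ = 1.52

x_1 = g(1.520000) = 1.360818
x_2 = g(1.360818) = 1.331540
x_3 = g(1.331540) = 1.326013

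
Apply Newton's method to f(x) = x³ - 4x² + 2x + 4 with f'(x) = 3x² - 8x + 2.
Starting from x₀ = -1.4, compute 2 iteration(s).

f(x) = x³ - 4x² + 2x + 4
f'(x) = 3x² - 8x + 2
x₀ = -1.4

Newton-Raphson formula: x_{n+1} = x_n - f(x_n)/f'(x_n)

Iteration 1:
  f(-1.400000) = -9.384000
  f'(-1.400000) = 19.080000
  x_1 = -1.400000 - (-9.384000)/19.080000 = -0.908176
Iteration 2:
  f(-0.908176) = -1.864536
  f'(-0.908176) = 11.739760
  x_2 = -0.908176 - (-1.864536)/11.739760 = -0.749354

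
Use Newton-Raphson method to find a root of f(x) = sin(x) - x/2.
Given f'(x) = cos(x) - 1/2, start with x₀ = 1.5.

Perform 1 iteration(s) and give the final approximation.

f(x) = sin(x) - x/2
f'(x) = cos(x) - 1/2
x₀ = 1.5

Newton-Raphson formula: x_{n+1} = x_n - f(x_n)/f'(x_n)

Iteration 1:
  f(1.500000) = 0.247495
  f'(1.500000) = -0.429263
  x_1 = 1.500000 - 0.247495/(-0.429263) = 2.076558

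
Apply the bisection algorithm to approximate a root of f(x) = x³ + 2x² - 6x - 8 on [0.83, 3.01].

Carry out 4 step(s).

f(x) = x³ + 2x² - 6x - 8
Initial interval: [0.83, 3.01]

Iteration 1:
  c_1 = (0.830000 + 3.010000)/2 = 1.920000
  f(c_1) = f(1.920000) = -5.069312
  f(a) × f(c) ≥ 0, new interval: [1.920000, 3.010000]
Iteration 2:
  c_2 = (1.920000 + 3.010000)/2 = 2.465000
  f(c_2) = f(2.465000) = 4.340345
  f(a) × f(c) < 0, new interval: [1.920000, 2.465000]
Iteration 3:
  c_3 = (1.920000 + 2.465000)/2 = 2.192500
  f(c_3) = f(2.192500) = -1.001417
  f(a) × f(c) ≥ 0, new interval: [2.192500, 2.465000]
Iteration 4:
  c_4 = (2.192500 + 2.465000)/2 = 2.328750
  f(c_4) = f(2.328750) = 1.502643
  f(a) × f(c) < 0, new interval: [2.192500, 2.328750]

After 4 iteration(s), the approximation is c_4 = 2.328750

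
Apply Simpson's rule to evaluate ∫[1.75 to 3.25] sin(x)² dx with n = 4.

f(x) = sin(x)²
a = 1.75, b = 3.25, n = 4
h = (b - a)/n = 0.375000

Simpson's rule: (h/3)[f(x₀) + 4f(x₁) + 2f(x₂) + ... + f(xₙ)]

x_0 = 1.7500, f(x_0) = 0.968228, coefficient = 1
x_1 = 2.1250, f(x_1) = 0.723044, coefficient = 4
x_2 = 2.5000, f(x_2) = 0.358169, coefficient = 2
x_3 = 2.8750, f(x_3) = 0.069404, coefficient = 4
x_4 = 3.2500, f(x_4) = 0.011706, coefficient = 1

I ≈ (0.375000/3) × 4.866062 = 0.608258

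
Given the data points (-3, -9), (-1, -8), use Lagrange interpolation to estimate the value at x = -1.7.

Lagrange interpolation formula:
P(x) = Σ yᵢ × Lᵢ(x)
where Lᵢ(x) = Π_{j≠i} (x - xⱼ)/(xᵢ - xⱼ)

L_0(-1.7) = (-1.7 - (-1))/(-3 - (-1)) = 0.350000
L_1(-1.7) = (-1.7 - (-3))/(-1 - (-3)) = 0.650000

P(-1.7) = (-9)×L_0(-1.7) + (-8)×L_1(-1.7)
P(-1.7) = -8.350000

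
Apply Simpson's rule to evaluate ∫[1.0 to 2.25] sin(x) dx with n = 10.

f(x) = sin(x)
a = 1.0, b = 2.25, n = 10
h = (b - a)/n = 0.125000

Simpson's rule: (h/3)[f(x₀) + 4f(x₁) + 2f(x₂) + ... + f(xₙ)]

x_0 = 1.0000, f(x_0) = 0.841471, coefficient = 1
x_1 = 1.1250, f(x_1) = 0.902268, coefficient = 4
x_2 = 1.2500, f(x_2) = 0.948985, coefficient = 2
x_3 = 1.3750, f(x_3) = 0.980893, coefficient = 4
x_4 = 1.5000, f(x_4) = 0.997495, coefficient = 2
x_5 = 1.6250, f(x_5) = 0.998531, coefficient = 4
x_6 = 1.7500, f(x_6) = 0.983986, coefficient = 2
x_7 = 1.8750, f(x_7) = 0.954086, coefficient = 4
x_8 = 2.0000, f(x_8) = 0.909297, coefficient = 2
x_9 = 2.1250, f(x_9) = 0.850320, coefficient = 4
x_10 = 2.2500, f(x_10) = 0.778073, coefficient = 1

I ≈ (0.125000/3) × 28.043460 = 1.168478
Exact value: 1.168476
Error: 0.000002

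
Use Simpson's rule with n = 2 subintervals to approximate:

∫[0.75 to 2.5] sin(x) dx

f(x) = sin(x)
a = 0.75, b = 2.5, n = 2
h = (b - a)/n = 0.875000

Simpson's rule: (h/3)[f(x₀) + 4f(x₁) + 2f(x₂) + ... + f(xₙ)]

x_0 = 0.7500, f(x_0) = 0.681639, coefficient = 1
x_1 = 1.6250, f(x_1) = 0.998531, coefficient = 4
x_2 = 2.5000, f(x_2) = 0.598472, coefficient = 1

I ≈ (0.875000/3) × 5.274236 = 1.538319
Exact value: 1.532832
Error: 0.005486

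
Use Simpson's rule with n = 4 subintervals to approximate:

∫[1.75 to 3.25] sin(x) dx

f(x) = sin(x)
a = 1.75, b = 3.25, n = 4
h = (b - a)/n = 0.375000

Simpson's rule: (h/3)[f(x₀) + 4f(x₁) + 2f(x₂) + ... + f(xₙ)]

x_0 = 1.7500, f(x_0) = 0.983986, coefficient = 1
x_1 = 2.1250, f(x_1) = 0.850320, coefficient = 4
x_2 = 2.5000, f(x_2) = 0.598472, coefficient = 2
x_3 = 2.8750, f(x_3) = 0.263446, coefficient = 4
x_4 = 3.2500, f(x_4) = -0.108195, coefficient = 1

I ≈ (0.375000/3) × 6.527798 = 0.815975
Exact value: 0.815884
Error: 0.000091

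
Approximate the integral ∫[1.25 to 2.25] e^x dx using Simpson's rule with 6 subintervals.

f(x) = e^x
a = 1.25, b = 2.25, n = 6
h = (b - a)/n = 0.166667

Simpson's rule: (h/3)[f(x₀) + 4f(x₁) + 2f(x₂) + ... + f(xₙ)]

x_0 = 1.2500, f(x_0) = 3.490343, coefficient = 1
x_1 = 1.4167, f(x_1) = 4.123353, coefficient = 4
x_2 = 1.5833, f(x_2) = 4.871166, coefficient = 2
x_3 = 1.7500, f(x_3) = 5.754603, coefficient = 4
x_4 = 1.9167, f(x_4) = 6.798260, coefficient = 2
x_5 = 2.0833, f(x_5) = 8.031195, coefficient = 4
x_6 = 2.2500, f(x_6) = 9.487736, coefficient = 1

I ≈ (0.166667/3) × 107.953533 = 5.997419
Exact value: 5.997393
Error: 0.000026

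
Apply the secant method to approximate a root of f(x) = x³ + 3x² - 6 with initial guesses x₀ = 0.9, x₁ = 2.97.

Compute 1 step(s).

f(x) = x³ + 3x² - 6
x₀ = 0.9, x₁ = 2.97

Secant formula: x_{n+1} = x_n - f(x_n)(x_n - x_{n-1})/(f(x_n) - f(x_{n-1}))

Iteration 1:
  f(0.900000) = -2.841000
  f(2.970000) = 46.660773
  x_2 = 2.970000 - 46.660773×(2.970000 - 0.900000)/(46.660773 - (-2.841000))
       = 1.018801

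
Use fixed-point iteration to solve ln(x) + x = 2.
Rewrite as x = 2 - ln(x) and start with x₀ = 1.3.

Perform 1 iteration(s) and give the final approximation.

Equation: ln(x) + x = 2
Fixed-point form: x = 2 - ln(x)
x₀ = 1.3

x_1 = g(1.300000) = 1.737636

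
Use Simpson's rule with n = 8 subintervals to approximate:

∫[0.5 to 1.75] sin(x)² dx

f(x) = sin(x)²
a = 0.5, b = 1.75, n = 8
h = (b - a)/n = 0.156250

Simpson's rule: (h/3)[f(x₀) + 4f(x₁) + 2f(x₂) + ... + f(xₙ)]

x_0 = 0.5000, f(x_0) = 0.229849, coefficient = 1
x_1 = 0.6562, f(x_1) = 0.372283, coefficient = 4
x_2 = 0.8125, f(x_2) = 0.527089, coefficient = 2
x_3 = 0.9688, f(x_3) = 0.679270, coefficient = 4
x_4 = 1.1250, f(x_4) = 0.814087, coefficient = 2
x_5 = 1.2812, f(x_5) = 0.918480, coefficient = 4
x_6 = 1.4375, f(x_6) = 0.982337, coefficient = 2
x_7 = 1.5938, f(x_7) = 0.999473, coefficient = 4
x_8 = 1.7500, f(x_8) = 0.968228, coefficient = 1

I ≈ (0.156250/3) × 17.723127 = 0.923080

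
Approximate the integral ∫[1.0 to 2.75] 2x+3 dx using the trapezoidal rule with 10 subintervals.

f(x) = 2x+3
a = 1.0, b = 2.75, n = 10
h = (b - a)/n = 0.175000

Trapezoidal rule: (h/2)[f(x₀) + 2f(x₁) + 2f(x₂) + ... + f(xₙ)]

x_0 = 1.0000, f(x_0) = 5.000000, coefficient = 1
x_1 = 1.1750, f(x_1) = 5.350000, coefficient = 2
x_2 = 1.3500, f(x_2) = 5.700000, coefficient = 2
x_3 = 1.5250, f(x_3) = 6.050000, coefficient = 2
x_4 = 1.7000, f(x_4) = 6.400000, coefficient = 2
x_5 = 1.8750, f(x_5) = 6.750000, coefficient = 2
x_6 = 2.0500, f(x_6) = 7.100000, coefficient = 2
x_7 = 2.2250, f(x_7) = 7.450000, coefficient = 2
x_8 = 2.4000, f(x_8) = 7.800000, coefficient = 2
x_9 = 2.5750, f(x_9) = 8.150000, coefficient = 2
x_10 = 2.7500, f(x_10) = 8.500000, coefficient = 1

I ≈ (0.175000/2) × 135.000000 = 11.812500
Exact value: 11.812500
Error: 0.000000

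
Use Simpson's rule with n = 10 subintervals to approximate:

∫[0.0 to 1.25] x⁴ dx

f(x) = x⁴
a = 0.0, b = 1.25, n = 10
h = (b - a)/n = 0.125000

Simpson's rule: (h/3)[f(x₀) + 4f(x₁) + 2f(x₂) + ... + f(xₙ)]

x_0 = 0.0000, f(x_0) = 0.000000, coefficient = 1
x_1 = 0.1250, f(x_1) = 0.000244, coefficient = 4
x_2 = 0.2500, f(x_2) = 0.003906, coefficient = 2
x_3 = 0.3750, f(x_3) = 0.019775, coefficient = 4
x_4 = 0.5000, f(x_4) = 0.062500, coefficient = 2
x_5 = 0.6250, f(x_5) = 0.152588, coefficient = 4
x_6 = 0.7500, f(x_6) = 0.316406, coefficient = 2
x_7 = 0.8750, f(x_7) = 0.586182, coefficient = 4
x_8 = 1.0000, f(x_8) = 1.000000, coefficient = 2
x_9 = 1.1250, f(x_9) = 1.601807, coefficient = 4
x_10 = 1.2500, f(x_10) = 2.441406, coefficient = 1

I ≈ (0.125000/3) × 14.649414 = 0.610392
Exact value: 0.610352
Error: 0.000041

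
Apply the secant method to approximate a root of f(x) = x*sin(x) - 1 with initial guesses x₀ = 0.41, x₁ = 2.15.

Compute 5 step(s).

f(x) = x*sin(x) - 1
x₀ = 0.41, x₁ = 2.15

Secant formula: x_{n+1} = x_n - f(x_n)(x_n - x_{n-1})/(f(x_n) - f(x_{n-1}))

Iteration 1:
  f(0.410000) = -0.836570
  f(2.150000) = 0.799332
  x_2 = 2.150000 - 0.799332×(2.150000 - 0.410000)/(0.799332 - (-0.836570))
       = 1.299804
Iteration 2:
  f(2.150000) = 0.799332
  f(1.299804) = 0.252368
  x_3 = 1.299804 - 0.252368×(1.299804 - 2.150000)/(0.252368 - 0.799332)
       = 0.907525
Iteration 3:
  f(1.299804) = 0.252368
  f(0.907525) = -0.284887
  x_4 = 0.907525 - (-0.284887)×(0.907525 - 1.299804)/(-0.284887 - 0.252368)
       = 1.115536
Iteration 4:
  f(0.907525) = -0.284887
  f(1.115536) = 0.001915
  x_5 = 1.115536 - 0.001915×(1.115536 - 0.907525)/(0.001915 - (-0.284887))
       = 1.114147
Iteration 5:
  f(1.115536) = 0.001915
  f(1.114147) = -0.000014
  x_6 = 1.114147 - (-0.000014)×(1.114147 - 1.115536)/(-0.000014 - 0.001915)
       = 1.114157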